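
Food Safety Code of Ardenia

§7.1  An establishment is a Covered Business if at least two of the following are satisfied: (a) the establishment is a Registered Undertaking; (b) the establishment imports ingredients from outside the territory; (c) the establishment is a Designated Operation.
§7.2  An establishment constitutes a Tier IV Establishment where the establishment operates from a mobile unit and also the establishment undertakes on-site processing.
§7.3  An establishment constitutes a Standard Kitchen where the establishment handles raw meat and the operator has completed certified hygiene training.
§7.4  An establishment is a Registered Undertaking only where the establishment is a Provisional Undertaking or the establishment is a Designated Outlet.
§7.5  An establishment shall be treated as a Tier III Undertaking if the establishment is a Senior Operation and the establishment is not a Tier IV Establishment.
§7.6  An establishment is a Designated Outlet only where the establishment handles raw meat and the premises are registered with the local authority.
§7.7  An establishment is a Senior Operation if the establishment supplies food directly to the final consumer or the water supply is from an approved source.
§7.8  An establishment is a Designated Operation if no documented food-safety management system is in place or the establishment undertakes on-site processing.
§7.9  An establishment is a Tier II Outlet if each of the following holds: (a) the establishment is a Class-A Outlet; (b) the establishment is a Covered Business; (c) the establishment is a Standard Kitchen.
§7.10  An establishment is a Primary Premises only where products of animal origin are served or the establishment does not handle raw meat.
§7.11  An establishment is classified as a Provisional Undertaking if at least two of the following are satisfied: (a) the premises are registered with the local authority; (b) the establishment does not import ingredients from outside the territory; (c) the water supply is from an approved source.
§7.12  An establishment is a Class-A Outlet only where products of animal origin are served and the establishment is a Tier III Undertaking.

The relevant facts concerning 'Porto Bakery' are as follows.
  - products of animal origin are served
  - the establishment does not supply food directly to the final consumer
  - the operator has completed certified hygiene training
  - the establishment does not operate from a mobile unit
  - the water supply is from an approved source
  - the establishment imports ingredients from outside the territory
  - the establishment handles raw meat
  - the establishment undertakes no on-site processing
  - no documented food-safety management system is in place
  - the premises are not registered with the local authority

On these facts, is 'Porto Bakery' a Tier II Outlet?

Yes

Under §7.7: the establishment supplies food directly to the final consumer? no; or the water supply is from an approved source? yes. So the establishment is a Senior Operation.
Under §7.2: the establishment operates from a mobile unit? no; and the establishment undertakes on-site processing? no. So the establishment is not a Tier IV Establishment.
Under §7.5: Senior Operation (§7.7)? yes; and not a Tier IV Establishment (§7.2)? yes. So the establishment is a Tier III Undertaking.
Under §7.12: products of animal origin are served? yes; and Tier III Undertaking (§7.5)? yes. So the establishment is a Class-A Outlet.
Under §7.11: the premises are registered with the local authority? no; the establishment does not import ingredients from outside the territory? no; the water supply is from an approved source? yes — 1 of 3 hold (need ≥2) → not satisfied.
Under §7.6: the establishment handles raw meat? yes; and the premises are registered with the local authority? no. So the establishment is not a Designated Outlet.
Under §7.4: Provisional Undertaking (§7.11)? no; or Designated Outlet (§7.6)? no. So the establishment is not a Registered Undertaking.
Under §7.8: no documented food-safety management system is in place? yes; or the establishment undertakes on-site processing? no. So the establishment is a Designated Operation.
Under §7.1: Registered Undertaking (§7.4)? no; the establishment imports ingredients from outside the territory? yes; Designated Operation (§7.8)? yes — 2 of 3 hold (need ≥2) → satisfied.
Under §7.3: the establishment handles raw meat? yes; and the operator has completed certified hygiene training? yes. So the establishment is a Standard Kitchen.
Under §7.9: Class-A Outlet (§7.12)? yes; and Covered Business (§7.1)? yes; and Standard Kitchen (§7.3)? yes. So the establishment is a Tier II Outlet.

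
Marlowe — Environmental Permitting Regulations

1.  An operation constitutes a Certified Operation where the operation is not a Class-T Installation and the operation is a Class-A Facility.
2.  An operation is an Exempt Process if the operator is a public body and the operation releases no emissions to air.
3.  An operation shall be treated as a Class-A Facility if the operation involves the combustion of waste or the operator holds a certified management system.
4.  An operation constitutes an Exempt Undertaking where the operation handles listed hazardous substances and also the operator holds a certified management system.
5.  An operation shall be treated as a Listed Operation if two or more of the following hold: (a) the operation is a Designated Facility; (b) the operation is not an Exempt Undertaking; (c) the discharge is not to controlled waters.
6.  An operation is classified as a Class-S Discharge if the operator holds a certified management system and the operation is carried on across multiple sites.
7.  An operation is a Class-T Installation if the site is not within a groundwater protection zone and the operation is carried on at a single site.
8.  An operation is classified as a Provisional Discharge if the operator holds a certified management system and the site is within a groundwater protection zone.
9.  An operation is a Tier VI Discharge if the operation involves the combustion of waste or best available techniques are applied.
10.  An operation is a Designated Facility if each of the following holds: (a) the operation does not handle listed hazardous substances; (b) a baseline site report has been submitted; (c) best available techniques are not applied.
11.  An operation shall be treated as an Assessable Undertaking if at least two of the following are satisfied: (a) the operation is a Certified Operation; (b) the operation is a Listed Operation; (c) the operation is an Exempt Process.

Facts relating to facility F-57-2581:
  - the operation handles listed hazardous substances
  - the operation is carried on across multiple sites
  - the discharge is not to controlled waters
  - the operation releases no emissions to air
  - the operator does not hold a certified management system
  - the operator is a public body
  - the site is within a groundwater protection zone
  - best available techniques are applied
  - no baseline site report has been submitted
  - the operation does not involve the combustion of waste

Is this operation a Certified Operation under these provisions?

No

paragraph 7 — Class-T Installation: [the site is not within a groundwater protection zone? no] AND [the operation is carried on at a single site? no] → not satisfied.
paragraph 3 — Class-A Facility: [the operation involves the combustion of waste? no] OR [the operator holds a certified management system? no] → not satisfied.
paragraph 1 — Certified Operation: [not a Class-T Installation (paragraph 7)? yes] AND [Class-A Facility (paragraph 3)? no] → not satisfied.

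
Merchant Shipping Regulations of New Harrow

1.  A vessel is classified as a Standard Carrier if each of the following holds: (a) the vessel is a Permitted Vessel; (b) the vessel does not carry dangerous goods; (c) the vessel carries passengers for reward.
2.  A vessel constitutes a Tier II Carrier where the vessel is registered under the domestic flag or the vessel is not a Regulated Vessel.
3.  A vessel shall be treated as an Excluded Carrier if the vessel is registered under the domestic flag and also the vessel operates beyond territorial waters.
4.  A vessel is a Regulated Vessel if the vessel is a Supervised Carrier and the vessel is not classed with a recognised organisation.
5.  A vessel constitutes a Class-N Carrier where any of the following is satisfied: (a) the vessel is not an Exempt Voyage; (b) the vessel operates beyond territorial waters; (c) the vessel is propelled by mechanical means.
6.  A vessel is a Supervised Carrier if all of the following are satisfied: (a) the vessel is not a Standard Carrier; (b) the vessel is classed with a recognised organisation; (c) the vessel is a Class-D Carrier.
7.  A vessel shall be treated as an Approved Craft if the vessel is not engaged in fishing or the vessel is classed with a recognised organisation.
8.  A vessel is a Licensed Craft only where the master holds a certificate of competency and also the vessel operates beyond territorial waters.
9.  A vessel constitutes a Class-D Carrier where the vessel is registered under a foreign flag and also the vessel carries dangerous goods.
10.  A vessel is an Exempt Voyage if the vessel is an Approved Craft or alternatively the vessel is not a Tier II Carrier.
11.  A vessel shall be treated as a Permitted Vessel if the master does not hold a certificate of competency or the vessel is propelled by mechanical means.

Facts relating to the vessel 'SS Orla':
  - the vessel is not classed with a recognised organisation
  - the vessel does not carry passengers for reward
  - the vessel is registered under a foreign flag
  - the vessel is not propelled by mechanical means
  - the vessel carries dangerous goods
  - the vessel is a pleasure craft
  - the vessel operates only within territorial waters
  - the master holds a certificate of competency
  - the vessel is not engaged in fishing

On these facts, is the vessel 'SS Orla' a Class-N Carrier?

paragraph 7 — Approved Craft: [the vessel is not engaged in fishing? yes] OR [the vessel is classed with a recognised organisation? no] → satisfied.
paragraph 11 — Permitted Vessel: [the master does not hold a certificate of competency? no] OR [the vessel is propelled by mechanical means? no] → not satisfied.
paragraph 1 — Standard Carrier: [Permitted Vessel (paragraph 11)? no] AND [the vessel does not carry dangerous goods? no] AND [the vessel carries passengers for reward? no] → not satisfied.
paragraph 9 — Class-D Carrier: [the vessel is registered under a foreign flag? yes] AND [the vessel carries dangerous goods? yes] → satisfied.
paragraph 6 — Supervised Carrier: [not a Standard Carrier (paragraph 1)? yes] AND [the vessel is classed with a recognised organisation? no] AND [Class-D Carrier (paragraph 9)? yes] → not satisfied.
paragraph 4 — Regulated Vessel: [Supervised Carrier (paragraph 6)? no] AND [the vessel is not classed with a recognised organisation? yes] → not satisfied.
paragraph 2 — Tier II Carrier: [the vessel is registered under the domestic flag? no] OR [not a Regulated Vessel (paragraph 4)? yes] → satisfied.
paragraph 10 — Exempt Voyage: [Approved Craft (paragraph 7)? yes] OR [not a Tier II Carrier (paragraph 2)? no] → satisfied.
paragraph 5 — Class-N Carrier: [not an Exempt Voyage (paragraph 10)? no] OR [the vessel operates beyond territorial waters? no] OR [the vessel is propelled by mechanical means? no] → not satisfied.

No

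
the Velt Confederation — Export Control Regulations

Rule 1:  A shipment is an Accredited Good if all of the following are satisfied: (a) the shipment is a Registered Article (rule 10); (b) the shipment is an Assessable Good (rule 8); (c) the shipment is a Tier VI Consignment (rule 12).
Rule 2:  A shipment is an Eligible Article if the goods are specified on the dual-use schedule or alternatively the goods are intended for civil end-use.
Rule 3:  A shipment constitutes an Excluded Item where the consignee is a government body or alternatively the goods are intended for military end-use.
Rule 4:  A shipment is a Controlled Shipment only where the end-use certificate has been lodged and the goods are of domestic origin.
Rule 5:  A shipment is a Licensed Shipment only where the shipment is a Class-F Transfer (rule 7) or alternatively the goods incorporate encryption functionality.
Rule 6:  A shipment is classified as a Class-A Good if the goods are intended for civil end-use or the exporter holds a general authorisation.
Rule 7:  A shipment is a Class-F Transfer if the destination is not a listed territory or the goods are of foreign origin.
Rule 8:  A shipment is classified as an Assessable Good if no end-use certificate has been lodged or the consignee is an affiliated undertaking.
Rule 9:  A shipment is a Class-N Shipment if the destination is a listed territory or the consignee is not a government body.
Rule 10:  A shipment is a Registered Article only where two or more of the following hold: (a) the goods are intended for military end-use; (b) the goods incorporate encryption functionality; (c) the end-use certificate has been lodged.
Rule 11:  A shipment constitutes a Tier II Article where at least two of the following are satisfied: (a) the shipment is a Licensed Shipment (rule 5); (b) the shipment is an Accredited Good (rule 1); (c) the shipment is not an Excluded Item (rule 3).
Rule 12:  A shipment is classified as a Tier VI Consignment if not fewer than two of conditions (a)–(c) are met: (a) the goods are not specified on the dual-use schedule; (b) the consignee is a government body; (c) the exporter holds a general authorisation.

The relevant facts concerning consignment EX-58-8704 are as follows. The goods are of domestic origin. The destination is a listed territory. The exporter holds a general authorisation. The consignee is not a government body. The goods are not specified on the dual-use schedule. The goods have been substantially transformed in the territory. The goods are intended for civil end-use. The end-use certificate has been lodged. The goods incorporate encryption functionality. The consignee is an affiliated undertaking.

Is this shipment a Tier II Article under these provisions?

rule 7 — Class-F Transfer: [the destination is not a listed territory? no] OR [the goods are of foreign origin? no] → not satisfied.
rule 5 — Licensed Shipment: [Class-F Transfer (rule 7)? no] OR [the goods incorporate encryption functionality? yes] → satisfied.
rule 10 — Registered Article: the goods are intended for military end-use? no; the goods incorporate encryption functionality? yes; the end-use certificate has been lodged? yes — 2 of 3 hold (need ≥2) → satisfied.
rule 8 — Assessable Good: [no end-use certificate has been lodged? no] OR [the consignee is an affiliated undertaking? yes] → satisfied.
rule 12 — Tier VI Consignment: the goods are not specified on the dual-use schedule? yes; the consignee is a government body? no; the exporter holds a general authorisation? yes — 2 of 3 hold (need ≥2) → satisfied.
rule 1 — Accredited Good: [Registered Article (rule 10)? yes] AND [Assessable Good (rule 8)? yes] AND [Tier VI Consignment (rule 12)? yes] → satisfied.
rule 3 — Excluded Item: [the consignee is a government body? no] OR [the goods are intended for military end-use? no] → not satisfied.
rule 11 — Tier II Article: Licensed Shipment (rule 5)? yes; Accredited Good (rule 1)? yes; not an Excluded Item (rule 3)? yes — 3 of 3 hold (need ≥2) → satisfied.

Yes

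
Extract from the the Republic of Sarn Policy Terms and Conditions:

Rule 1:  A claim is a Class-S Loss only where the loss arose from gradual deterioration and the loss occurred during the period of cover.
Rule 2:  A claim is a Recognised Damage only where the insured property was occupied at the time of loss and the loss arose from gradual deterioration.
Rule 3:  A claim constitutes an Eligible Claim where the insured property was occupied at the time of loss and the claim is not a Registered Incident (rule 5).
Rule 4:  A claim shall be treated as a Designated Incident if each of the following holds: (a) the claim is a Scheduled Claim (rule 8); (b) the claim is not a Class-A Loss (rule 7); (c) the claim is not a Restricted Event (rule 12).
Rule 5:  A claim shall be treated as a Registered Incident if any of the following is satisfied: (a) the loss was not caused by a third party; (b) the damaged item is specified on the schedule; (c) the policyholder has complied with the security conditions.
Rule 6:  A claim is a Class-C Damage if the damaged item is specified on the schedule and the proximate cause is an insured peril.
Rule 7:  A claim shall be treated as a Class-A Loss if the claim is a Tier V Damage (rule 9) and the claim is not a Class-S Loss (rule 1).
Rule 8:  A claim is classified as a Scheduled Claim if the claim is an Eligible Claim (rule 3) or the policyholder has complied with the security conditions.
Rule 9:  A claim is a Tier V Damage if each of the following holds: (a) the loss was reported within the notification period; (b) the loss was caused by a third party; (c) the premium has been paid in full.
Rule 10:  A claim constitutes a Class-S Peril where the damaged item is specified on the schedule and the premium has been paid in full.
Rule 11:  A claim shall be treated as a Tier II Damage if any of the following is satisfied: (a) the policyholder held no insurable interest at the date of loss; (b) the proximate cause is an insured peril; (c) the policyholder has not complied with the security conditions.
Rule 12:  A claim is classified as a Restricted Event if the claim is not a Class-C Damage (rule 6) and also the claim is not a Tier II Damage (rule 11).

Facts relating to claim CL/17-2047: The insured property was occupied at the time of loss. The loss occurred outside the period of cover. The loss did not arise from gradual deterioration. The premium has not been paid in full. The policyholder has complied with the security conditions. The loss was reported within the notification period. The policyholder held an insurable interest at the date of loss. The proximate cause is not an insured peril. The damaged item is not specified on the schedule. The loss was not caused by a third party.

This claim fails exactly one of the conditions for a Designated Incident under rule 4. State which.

Restricted Event

rule 5 — Registered Incident: [the loss was not caused by a third party? yes] OR [the damaged item is specified on the schedule? no] OR [the policyholder has complied with the security conditions? yes] → satisfied.
rule 3 — Eligible Claim: [the insured property was occupied at the time of loss? yes] AND [not a Registered Incident (rule 5)? no] → not satisfied.
rule 8 — Scheduled Claim: [Eligible Claim (rule 3)? no] OR [the policyholder has complied with the security conditions? yes] → satisfied.
rule 9 — Tier V Damage: [the loss was reported within the notification period? yes] AND [the loss was caused by a third party? no] AND [the premium has been paid in full? no] → not satisfied.
rule 1 — Class-S Loss: [the loss arose from gradual deterioration? no] AND [the loss occurred during the period of cover? no] → not satisfied.
rule 7 — Class-A Loss: [Tier V Damage (rule 9)? no] AND [not a Class-S Loss (rule 1)? yes] → not satisfied.
rule 6 — Class-C Damage: [the damaged item is specified on the schedule? no] AND [the proximate cause is an insured peril? no] → not satisfied.
rule 11 — Tier II Damage: [the policyholder held no insurable interest at the date of loss? no] OR [the proximate cause is an insured peril? no] OR [the policyholder has not complied with the security conditions? no] → not satisfied.
rule 12 — Restricted Event: [not a Class-C Damage (rule 6)? yes] AND [not a Tier II Damage (rule 11)? yes] → satisfied.
rule 4 — Designated Incident: [Scheduled Claim (rule 8)? yes] AND [not a Class-A Loss (rule 7)? yes] AND [not a Restricted Event (rule 12)? no] → not satisfied.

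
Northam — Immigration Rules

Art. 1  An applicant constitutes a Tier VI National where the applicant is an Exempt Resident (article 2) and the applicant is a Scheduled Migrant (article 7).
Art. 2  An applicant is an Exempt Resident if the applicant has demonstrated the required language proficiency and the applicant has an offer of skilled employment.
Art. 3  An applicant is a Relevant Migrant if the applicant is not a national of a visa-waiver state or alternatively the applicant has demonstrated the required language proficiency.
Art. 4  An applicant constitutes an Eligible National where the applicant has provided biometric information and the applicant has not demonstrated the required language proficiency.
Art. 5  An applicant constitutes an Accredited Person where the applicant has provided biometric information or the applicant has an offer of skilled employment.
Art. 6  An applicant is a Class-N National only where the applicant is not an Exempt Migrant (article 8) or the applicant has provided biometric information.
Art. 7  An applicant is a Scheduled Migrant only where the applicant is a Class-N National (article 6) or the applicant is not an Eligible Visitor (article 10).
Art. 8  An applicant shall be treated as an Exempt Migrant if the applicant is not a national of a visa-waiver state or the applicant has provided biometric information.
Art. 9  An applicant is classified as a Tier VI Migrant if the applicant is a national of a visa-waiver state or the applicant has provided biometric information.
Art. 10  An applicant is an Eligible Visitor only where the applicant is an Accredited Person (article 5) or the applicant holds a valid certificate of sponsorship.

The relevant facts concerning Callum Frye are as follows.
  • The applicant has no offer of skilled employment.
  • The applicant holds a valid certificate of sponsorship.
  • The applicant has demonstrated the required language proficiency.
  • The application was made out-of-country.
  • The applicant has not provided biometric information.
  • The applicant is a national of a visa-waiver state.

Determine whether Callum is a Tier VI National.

No

article 2 — Exempt Resident: [the applicant has demonstrated the required language proficiency? yes] AND [the applicant has an offer of skilled employment? no] → not satisfied.
article 8 — Exempt Migrant: [the applicant is not a national of a visa-waiver state? no] OR [the applicant has provided biometric information? no] → not satisfied.
article 6 — Class-N National: [not an Exempt Migrant (article 8)? yes] OR [the applicant has provided biometric information? no] → satisfied.
article 5 — Accredited Person: [the applicant has provided biometric information? no] OR [the applicant has an offer of skilled employment? no] → not satisfied.
article 10 — Eligible Visitor: [Accredited Person (article 5)? no] OR [the applicant holds a valid certificate of sponsorship? yes] → satisfied.
article 7 — Scheduled Migrant: [Class-N National (article 6)? yes] OR [not an Eligible Visitor (article 10)? no] → satisfied.
article 1 — Tier VI National: [Exempt Resident (article 2)? no] AND [Scheduled Migrant (article 7)? yes] → not satisfied.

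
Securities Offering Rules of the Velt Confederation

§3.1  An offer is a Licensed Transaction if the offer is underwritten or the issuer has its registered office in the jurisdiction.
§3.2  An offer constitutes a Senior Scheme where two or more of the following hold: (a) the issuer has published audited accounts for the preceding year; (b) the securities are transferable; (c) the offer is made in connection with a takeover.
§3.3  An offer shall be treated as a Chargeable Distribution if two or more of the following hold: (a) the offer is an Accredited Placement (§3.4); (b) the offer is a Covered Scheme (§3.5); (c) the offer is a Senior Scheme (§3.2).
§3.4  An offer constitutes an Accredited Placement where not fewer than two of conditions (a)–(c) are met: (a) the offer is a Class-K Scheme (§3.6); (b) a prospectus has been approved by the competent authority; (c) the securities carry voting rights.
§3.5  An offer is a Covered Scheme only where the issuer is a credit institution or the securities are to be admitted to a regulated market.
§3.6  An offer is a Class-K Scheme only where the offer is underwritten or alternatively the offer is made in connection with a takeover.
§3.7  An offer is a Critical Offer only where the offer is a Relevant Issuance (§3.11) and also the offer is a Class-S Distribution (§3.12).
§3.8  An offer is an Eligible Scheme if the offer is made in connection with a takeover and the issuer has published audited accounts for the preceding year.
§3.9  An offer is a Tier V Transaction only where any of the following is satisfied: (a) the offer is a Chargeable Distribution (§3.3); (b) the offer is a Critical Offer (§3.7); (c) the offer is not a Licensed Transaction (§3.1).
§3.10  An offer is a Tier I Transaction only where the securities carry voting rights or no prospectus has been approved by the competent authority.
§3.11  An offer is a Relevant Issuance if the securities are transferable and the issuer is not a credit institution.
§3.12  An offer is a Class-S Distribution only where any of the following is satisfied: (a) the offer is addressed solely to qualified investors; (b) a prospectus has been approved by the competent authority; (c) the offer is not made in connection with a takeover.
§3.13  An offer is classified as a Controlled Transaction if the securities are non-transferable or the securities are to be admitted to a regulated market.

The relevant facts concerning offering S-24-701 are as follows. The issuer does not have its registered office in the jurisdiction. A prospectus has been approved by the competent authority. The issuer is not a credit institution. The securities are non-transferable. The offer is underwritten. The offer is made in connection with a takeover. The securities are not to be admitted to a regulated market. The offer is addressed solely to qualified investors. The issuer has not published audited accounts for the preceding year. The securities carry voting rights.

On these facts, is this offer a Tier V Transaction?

No

§3.6 — Class-K Scheme: [the offer is underwritten? yes] OR [the offer is made in connection with a takeover? yes] → satisfied.
§3.4 — Accredited Placement: Class-K Scheme (§3.6)? yes; a prospectus has been approved by the competent authority? yes; the securities carry voting rights? yes — 3 of 3 hold (need ≥2) → satisfied.
§3.5 — Covered Scheme: [the issuer is a credit institution? no] OR [the securities are to be admitted to a regulated market? no] → not satisfied.
§3.2 — Senior Scheme: the issuer has published audited accounts for the preceding year? no; the securities are transferable? no; the offer is made in connection with a takeover? yes — 1 of 3 hold (need ≥2) → not satisfied.
§3.3 — Chargeable Distribution: Accredited Placement (§3.4)? yes; Covered Scheme (§3.5)? no; Senior Scheme (§3.2)? no — 1 of 3 hold (need ≥2) → not satisfied.
§3.11 — Relevant Issuance: [the securities are transferable? no] AND [the issuer is not a credit institution? yes] → not satisfied.
§3.12 — Class-S Distribution: [the offer is addressed solely to qualified investors? yes] OR [a prospectus has been approved by the competent authority? yes] OR [the offer is not made in connection with a takeover? no] → satisfied.
§3.7 — Critical Offer: [Relevant Issuance (§3.11)? no] AND [Class-S Distribution (§3.12)? yes] → not satisfied.
§3.1 — Licensed Transaction: [the offer is underwritten? yes] OR [the issuer has its registered office in the jurisdiction? no] → satisfied.
§3.9 — Tier V Transaction: [Chargeable Distribution (§3.3)? no] OR [Critical Offer (§3.7)? no] OR [not a Licensed Transaction (§3.1)? no] → not satisfied.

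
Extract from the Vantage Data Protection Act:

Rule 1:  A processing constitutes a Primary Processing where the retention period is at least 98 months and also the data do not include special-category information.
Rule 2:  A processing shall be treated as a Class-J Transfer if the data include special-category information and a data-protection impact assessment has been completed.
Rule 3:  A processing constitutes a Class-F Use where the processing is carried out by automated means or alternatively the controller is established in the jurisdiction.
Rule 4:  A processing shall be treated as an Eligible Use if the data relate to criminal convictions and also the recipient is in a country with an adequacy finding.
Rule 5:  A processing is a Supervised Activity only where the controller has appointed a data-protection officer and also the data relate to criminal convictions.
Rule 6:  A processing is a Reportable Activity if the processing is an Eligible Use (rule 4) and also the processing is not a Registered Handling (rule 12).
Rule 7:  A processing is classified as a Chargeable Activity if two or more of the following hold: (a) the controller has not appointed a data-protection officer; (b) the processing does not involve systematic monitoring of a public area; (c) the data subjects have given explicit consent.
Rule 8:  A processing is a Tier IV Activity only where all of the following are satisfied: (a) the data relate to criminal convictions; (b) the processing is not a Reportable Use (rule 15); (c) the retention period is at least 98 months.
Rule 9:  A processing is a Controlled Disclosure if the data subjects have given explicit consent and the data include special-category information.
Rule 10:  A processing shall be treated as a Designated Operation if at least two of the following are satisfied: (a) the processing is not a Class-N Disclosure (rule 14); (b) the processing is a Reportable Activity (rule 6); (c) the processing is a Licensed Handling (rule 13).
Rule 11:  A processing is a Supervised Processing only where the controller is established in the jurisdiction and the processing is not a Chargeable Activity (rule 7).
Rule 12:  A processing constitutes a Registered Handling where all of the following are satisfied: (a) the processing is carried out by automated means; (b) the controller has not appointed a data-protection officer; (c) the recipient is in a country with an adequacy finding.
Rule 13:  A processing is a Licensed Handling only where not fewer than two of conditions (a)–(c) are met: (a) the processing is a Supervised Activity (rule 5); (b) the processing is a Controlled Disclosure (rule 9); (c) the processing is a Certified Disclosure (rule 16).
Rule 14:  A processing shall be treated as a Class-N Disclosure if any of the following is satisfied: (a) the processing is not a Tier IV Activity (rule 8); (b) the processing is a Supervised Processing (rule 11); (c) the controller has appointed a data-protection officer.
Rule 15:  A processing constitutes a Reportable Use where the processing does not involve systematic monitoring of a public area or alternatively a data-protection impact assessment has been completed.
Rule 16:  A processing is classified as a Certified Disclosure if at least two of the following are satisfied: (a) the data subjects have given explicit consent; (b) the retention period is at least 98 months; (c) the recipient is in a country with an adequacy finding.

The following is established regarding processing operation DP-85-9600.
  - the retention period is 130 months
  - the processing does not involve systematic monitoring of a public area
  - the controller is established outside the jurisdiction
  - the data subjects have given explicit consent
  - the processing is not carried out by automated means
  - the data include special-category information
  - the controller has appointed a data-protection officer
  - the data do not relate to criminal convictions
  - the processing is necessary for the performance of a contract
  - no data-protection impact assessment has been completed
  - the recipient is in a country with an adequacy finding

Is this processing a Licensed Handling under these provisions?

Yes

rule 5 — Supervised Activity: [the controller has appointed a data-protection officer? yes] AND [the data relate to criminal convictions? no] → not satisfied.
rule 9 — Controlled Disclosure: [the data subjects have given explicit consent? yes] AND [the data include special-category information? yes] → satisfied.
rule 16 — Certified Disclosure: the data subjects have given explicit consent? yes; retention period: 130 months ≥ 98 months? yes; the recipient is in a country with an adequacy finding? yes — 3 of 3 hold (need ≥2) → satisfied.
rule 13 — Licensed Handling: Supervised Activity (rule 5)? no; Controlled Disclosure (rule 9)? yes; Certified Disclosure (rule 16)? yes — 2 of 3 hold (need ≥2) → satisfied.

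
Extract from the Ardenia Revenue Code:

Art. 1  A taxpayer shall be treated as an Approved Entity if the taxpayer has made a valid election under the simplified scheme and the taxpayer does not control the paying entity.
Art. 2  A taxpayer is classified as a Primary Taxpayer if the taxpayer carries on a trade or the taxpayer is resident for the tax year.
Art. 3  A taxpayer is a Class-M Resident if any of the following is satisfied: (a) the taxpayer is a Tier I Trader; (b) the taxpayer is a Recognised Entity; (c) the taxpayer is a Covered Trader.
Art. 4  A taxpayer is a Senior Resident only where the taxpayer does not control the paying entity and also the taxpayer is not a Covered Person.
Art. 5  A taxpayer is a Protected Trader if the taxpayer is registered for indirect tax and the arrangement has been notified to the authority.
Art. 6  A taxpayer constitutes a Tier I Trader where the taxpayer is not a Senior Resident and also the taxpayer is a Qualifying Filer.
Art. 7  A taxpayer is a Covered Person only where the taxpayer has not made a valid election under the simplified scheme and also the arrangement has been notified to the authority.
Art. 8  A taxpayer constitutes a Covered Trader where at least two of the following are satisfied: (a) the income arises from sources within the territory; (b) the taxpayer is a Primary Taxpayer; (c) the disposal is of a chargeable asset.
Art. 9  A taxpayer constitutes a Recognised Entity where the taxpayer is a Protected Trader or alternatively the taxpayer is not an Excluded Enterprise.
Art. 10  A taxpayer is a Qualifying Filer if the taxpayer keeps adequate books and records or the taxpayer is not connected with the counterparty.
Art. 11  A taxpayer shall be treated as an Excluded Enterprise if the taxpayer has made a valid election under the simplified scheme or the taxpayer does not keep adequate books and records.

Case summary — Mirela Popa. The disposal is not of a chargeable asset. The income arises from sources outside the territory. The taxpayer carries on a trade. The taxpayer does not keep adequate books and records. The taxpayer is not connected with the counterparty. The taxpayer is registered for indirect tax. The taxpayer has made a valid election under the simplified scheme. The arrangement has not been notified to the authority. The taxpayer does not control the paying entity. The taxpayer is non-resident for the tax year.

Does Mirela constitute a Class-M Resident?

Under article 7: the taxpayer has not made a valid election under the simplified scheme? no; and the arrangement has been notified to the authority? no. So the taxpayer is not a Covered Person.
Under article 4: the taxpayer does not control the paying entity? yes; and not a Covered Person (article 7)? yes. So the taxpayer is a Senior Resident.
Under article 10: the taxpayer keeps adequate books and records? no; or the taxpayer is not connected with the counterparty? yes. So the taxpayer is a Qualifying Filer.
Under article 6: not a Senior Resident (article 4)? no; and Qualifying Filer (article 10)? yes. So the taxpayer is not a Tier I Trader.
Under article 5: the taxpayer is registered for indirect tax? yes; and the arrangement has been notified to the authority? no. So the taxpayer is not a Protected Trader.
Under article 11: the taxpayer has made a valid election under the simplified scheme? yes; or the taxpayer does not keep adequate books and records? yes. So the taxpayer is an Excluded Enterprise.
Under article 9: Protected Trader (article 5)? no; or not an Excluded Enterprise (article 11)? no. So the taxpayer is not a Recognised Entity.
Under article 2: the taxpayer carries on a trade? yes; or the taxpayer is resident for the tax year? no. So the taxpayer is a Primary Taxpayer.
Under article 8: the income arises from sources within the territory? no; Primary Taxpayer (article 2)? yes; the disposal is of a chargeable asset? no — 1 of 3 hold (need ≥2) → not satisfied.
Under article 3: Tier I Trader (article 6)? no; or Recognised Entity (article 9)? no; or Covered Trader (article 8)? no. So the taxpayer is not a Class-M Resident.

No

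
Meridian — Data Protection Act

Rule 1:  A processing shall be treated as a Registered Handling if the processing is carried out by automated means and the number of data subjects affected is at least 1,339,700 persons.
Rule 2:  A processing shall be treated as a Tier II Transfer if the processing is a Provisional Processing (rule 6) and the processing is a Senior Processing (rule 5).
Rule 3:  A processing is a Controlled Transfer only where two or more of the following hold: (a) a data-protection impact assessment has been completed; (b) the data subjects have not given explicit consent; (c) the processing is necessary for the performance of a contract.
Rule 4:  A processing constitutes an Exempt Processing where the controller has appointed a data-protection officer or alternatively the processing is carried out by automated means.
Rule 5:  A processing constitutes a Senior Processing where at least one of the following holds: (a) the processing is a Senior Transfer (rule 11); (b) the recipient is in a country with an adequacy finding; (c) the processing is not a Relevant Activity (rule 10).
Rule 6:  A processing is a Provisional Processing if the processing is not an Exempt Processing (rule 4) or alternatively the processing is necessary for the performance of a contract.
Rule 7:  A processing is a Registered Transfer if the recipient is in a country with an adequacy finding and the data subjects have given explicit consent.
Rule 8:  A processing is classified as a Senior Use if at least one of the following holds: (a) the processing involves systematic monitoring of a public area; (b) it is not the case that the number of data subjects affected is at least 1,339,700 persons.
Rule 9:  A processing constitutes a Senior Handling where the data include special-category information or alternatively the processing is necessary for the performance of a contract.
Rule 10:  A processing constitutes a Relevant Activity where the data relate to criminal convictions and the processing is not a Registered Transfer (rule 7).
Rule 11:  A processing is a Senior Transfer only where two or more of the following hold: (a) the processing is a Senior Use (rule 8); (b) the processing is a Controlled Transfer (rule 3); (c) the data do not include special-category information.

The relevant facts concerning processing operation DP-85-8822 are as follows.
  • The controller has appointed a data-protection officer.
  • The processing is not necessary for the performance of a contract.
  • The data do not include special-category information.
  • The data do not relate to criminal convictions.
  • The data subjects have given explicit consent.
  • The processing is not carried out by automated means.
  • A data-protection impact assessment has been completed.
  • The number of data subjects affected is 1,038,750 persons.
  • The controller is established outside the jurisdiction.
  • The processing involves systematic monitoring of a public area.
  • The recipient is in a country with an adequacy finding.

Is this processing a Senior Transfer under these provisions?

Yes

rule 8 — Senior Use: [the processing involves systematic monitoring of a public area? yes] OR [number of data subjects affected: 1,038,750 persons ≥ 1,339,700 persons? no, so negated condition yes] → satisfied.
rule 3 — Controlled Transfer: a data-protection impact assessment has been completed? yes; the data subjects have not given explicit consent? no; the processing is necessary for the performance of a contract? no — 1 of 3 hold (need ≥2) → not satisfied.
rule 11 — Senior Transfer: Senior Use (rule 8)? yes; Controlled Transfer (rule 3)? no; the data do not include special-category information? yes — 2 of 3 hold (need ≥2) → satisfied.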